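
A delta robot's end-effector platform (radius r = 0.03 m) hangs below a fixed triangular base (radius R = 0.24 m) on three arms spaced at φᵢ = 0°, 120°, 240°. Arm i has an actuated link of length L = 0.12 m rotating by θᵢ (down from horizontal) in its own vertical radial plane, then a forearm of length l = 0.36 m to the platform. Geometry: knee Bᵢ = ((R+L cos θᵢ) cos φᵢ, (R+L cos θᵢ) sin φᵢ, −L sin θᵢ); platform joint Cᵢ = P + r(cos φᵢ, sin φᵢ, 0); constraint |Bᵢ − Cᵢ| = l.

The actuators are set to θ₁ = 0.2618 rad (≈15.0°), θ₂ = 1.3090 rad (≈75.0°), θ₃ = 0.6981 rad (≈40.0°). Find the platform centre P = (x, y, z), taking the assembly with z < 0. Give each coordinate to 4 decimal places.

arm 1 at φ=0.0°: ρ1 = 0.3259;  centre 1 = (0.3259, 0.0000, -0.0311)
centre 2 = (0.2411·cos120.0°, 0.2411·sin120.0°, -0.1159) = (-0.1205, 0.2088, -0.1159)
φ3=240.0°: virtual centre (-0.1510, -0.2615, -0.0771), radius l
|centre ₂|²−|centre ₁|² = -0.0356;  |centre ₃|²−|centre ₁|² = -0.0101
linear system: -0.8929x+0.4175y = -0.0356−-0.1697z; -0.9537x+-0.5230y = -0.0101−-0.0921z
Cramer: x(z) = 0.0264-0.1471z;  y(z) = -0.0289+0.0920z
into |P−centre ₁|² = l²: 1.0301z² + 0.1449z + -0.0381 = 0;  Δ = 0.1780;  z = -0.2751 or 0.1344 → z<0 root = -0.2751
x = 0.0669, y = -0.0542

(0.0669, -0.0542, -0.2751)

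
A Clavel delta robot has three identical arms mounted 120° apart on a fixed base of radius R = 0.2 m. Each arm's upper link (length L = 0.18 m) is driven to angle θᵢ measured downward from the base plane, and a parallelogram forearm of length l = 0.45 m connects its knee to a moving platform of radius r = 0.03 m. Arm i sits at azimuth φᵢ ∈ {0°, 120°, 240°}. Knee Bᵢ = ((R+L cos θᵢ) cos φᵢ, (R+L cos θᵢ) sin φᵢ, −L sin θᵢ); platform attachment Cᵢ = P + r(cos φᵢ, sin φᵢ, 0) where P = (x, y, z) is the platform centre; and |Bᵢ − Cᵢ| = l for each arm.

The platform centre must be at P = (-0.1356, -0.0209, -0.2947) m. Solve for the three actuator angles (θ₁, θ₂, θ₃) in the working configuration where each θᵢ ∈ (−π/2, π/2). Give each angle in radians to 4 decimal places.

arm 1 (φ=0.0°): x'=-0.1356, y'=-0.0209
  e−x'=0.3056;  (l²−L²−(e−x')²−y'²−z²)/2L = -0.0294
  √(A²+B²)=0.4245;  θ1 = -0.7672+1.6401 ≈ 0.8728
φ2=120.0° → target in arm frame (0.0497, 0.1279)
  A=0.1203, B=-0.2947, C=(l²−L²−A²−y'²−z²)/(2L)=0.1456
  γ=atan2(-0.2947,0.1203)=-1.1832;  ψ=arccos(0.4575)=1.0956;  θ2=γ+ψ≈-0.0876
rotate P by −φ3: (0.0859, -0.1070, -0.2947)
  A=0.0841, B=-0.2947, C=(l²−L²−A²−y'²−z²)/(2L)=0.1798
  γ=atan2(-0.2947,0.0841)=-1.2928;  ψ=arccos(0.5867)=0.9438;  θ3=γ+ψ≈-0.3490

θ₁ = 0.8728, θ₂ = -0.0876, θ₃ = -0.3490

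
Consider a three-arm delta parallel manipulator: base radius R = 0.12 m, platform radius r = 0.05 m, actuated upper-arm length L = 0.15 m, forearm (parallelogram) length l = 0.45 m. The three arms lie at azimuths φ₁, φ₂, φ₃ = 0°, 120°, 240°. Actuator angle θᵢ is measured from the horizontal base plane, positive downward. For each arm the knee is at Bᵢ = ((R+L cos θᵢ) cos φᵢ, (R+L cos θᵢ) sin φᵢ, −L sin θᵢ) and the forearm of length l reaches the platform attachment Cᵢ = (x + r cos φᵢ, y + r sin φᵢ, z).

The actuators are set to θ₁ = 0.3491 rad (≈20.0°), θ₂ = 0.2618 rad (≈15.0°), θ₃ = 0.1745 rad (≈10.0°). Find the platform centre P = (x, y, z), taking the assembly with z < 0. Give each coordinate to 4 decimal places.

(-0.0267, -0.0152, -0.4331)

arm 1 at φ=0.0°: ρ1 = 0.2110;  S1 = (0.2110, 0.0000, -0.0513)
φ2=120.0°: virtual centre (-0.1074, 0.1861, -0.0388), radius l
φ3=240.0°: virtual centre (-0.1089, -0.1886, -0.0260), radius l
subtract pairs → two planes through P
[-0.6368 0.3722 0.0250]·P = 0.0006;  [-0.6396 -0.3771 0.0505]·P = 0.0009
det = 0.4782;  x = -0.0012+0.0590z,  y = -0.0005+0.0339z
quadratic in z: (1.0046)z²+(0.0775)z+(-0.1549)=0, √Δ=0.7927 → z ∈ {-0.4331, 0.3559}; z = -0.4331 (taking z<0)
x = -0.0267, y = -0.0152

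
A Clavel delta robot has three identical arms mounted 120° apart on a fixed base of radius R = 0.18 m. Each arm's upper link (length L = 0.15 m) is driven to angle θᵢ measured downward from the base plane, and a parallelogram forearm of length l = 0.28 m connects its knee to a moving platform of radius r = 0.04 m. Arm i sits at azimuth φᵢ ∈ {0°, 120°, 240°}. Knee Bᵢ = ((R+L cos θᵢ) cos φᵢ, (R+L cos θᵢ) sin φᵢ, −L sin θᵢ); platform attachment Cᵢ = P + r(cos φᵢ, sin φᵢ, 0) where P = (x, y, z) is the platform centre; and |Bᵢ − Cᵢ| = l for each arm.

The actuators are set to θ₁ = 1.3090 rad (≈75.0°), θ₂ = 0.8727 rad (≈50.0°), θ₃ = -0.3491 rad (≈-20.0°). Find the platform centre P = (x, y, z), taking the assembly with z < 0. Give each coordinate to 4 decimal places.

arm 1 at φ=0.0°: ρ1 = 0.1788;  S1 = (0.1788, 0.0000, -0.1449)
S2 = (0.2364·cos120.0°, 0.2364·sin120.0°, -0.1149) = (-0.1182, 0.2047, -0.1149)
S3 = (0.2810·cos240.0°, 0.2810·sin240.0°, 0.0513) = (-0.1405, -0.2433, 0.0513)
eliminate P² terms by subtracting sphere 1 from 2 and 3
plane₁₂: -0.5941x+0.4095y+0.0600z = 0.0161
det = 0.5506;  x = -0.0355+0.3448z,  y = -0.0122+0.3538z
into |P−S₁|² = l²: 1.2441z² + 0.1334z + -0.0113 = 0;  Δ = 0.0741;  z = -0.1630 or 0.0558 → z<0 root = -0.1630
x = -0.0917, y = -0.0698

(-0.0917, -0.0698, -0.1630)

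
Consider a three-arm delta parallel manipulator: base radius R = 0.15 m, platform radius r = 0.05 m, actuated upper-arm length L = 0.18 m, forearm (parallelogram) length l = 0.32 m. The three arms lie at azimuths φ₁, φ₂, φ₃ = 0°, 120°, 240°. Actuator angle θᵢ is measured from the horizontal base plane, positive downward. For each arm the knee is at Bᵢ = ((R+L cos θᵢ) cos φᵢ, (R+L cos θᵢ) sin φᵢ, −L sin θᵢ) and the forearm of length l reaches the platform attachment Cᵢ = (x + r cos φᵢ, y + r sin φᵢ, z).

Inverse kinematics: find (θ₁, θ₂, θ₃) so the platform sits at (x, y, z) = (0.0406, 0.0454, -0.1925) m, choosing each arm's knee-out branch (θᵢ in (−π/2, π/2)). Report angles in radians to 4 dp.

arm 1 (φ=0.0°): x'=0.0406, y'=0.0454
  e−x'=0.0594;  (l²−L²−(e−x')²−y'²−z²)/2L = 0.0760
  γ=atan2(-0.1925,0.0594)=-1.2715;  ψ=arccos(0.3772)=1.1841;  θ1=γ+ψ≈-0.0874
φ2=120.0° → target in arm frame (0.0190, -0.0579)
  A cos θ + B sin θ = C:  0.0810·cos θ + -0.1925·sin θ = 0.0640
  θ2 = atan2(B,A) + arccos(C/0.2088) = 0.0868
rotate P by −φ3: (-0.0596, 0.0125, -0.1925)
  A cos θ + B sin θ = C:  0.1596·cos θ + -0.1925·sin θ = 0.0203
  θ3 = atan2(B,A) + arccos(C/0.2501) = 0.6110

θ₁ = -0.0874, θ₂ = 0.0868, θ₃ = 0.6110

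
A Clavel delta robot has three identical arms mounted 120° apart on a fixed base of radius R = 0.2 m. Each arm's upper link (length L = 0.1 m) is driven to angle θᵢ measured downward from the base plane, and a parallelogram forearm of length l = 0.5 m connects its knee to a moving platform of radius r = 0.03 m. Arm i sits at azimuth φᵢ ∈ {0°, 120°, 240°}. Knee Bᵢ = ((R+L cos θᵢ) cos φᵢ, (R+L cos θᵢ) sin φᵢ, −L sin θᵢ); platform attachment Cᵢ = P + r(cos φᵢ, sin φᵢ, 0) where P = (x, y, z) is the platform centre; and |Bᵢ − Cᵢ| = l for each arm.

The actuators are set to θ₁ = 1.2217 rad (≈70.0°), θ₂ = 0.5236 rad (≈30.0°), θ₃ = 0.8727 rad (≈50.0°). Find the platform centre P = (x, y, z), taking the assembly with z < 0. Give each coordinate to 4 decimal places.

φ1=0.0°: virtual centre (0.2042, 0.0000, -0.0940), radius l
φ2=120.0°: virtual centre (-0.1283, 0.2222, -0.0500), radius l
arm 3 at φ=240.0°: e+L cos θ3 = 0.2343;  O3 = (-0.1171, -0.2029, -0.0766)
subtract pairs → two planes through P
[-0.6650 0.4444 0.0879]·P = 0.0178;  [-0.6427 -0.4058 0.0347]·P = 0.0102
Cramer: x(z) = -0.0212+0.0920z;  y(z) = 0.0084-0.0602z
quadratic in z: (1.0121)z²+(0.1454)z+(-0.1903)=0, √Δ=0.8897 → z ∈ {-0.5114, 0.3677}; z = -0.5114 (taking z<0)
x = -0.0683, y = 0.0391

(-0.0683, 0.0391, -0.5114)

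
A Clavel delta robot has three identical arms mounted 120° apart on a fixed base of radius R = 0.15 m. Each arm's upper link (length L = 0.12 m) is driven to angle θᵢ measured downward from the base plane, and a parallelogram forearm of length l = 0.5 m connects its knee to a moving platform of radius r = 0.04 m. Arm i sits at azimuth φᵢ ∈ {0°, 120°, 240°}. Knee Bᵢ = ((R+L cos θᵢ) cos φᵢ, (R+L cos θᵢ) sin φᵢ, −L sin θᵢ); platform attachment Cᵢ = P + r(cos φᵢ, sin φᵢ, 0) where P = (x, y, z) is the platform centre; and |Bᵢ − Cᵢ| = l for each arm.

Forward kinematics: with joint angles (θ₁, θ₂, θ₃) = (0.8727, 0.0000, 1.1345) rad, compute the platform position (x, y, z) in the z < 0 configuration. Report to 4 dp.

arm 1 at φ=0.0°: e+L cos θ1 = 0.1871;  S1 = (0.1871, 0.0000, -0.0919)
arm 2 at φ=120.0°: e+L cos θ2 = 0.2300;  S2 = (-0.1150, 0.1992, 0.0000)
φ3=240.0°: virtual centre (-0.0804, -0.1392, -0.1088), radius l
eliminate P² terms by subtracting sphere 1 from 2 and 3
linear system: -0.6043x+0.3984y = 0.0094−0.1839z; -0.5350x+-0.2784y = -0.0058−-0.0337z
Cramer: x(z) = -0.0008+0.0990z;  y(z) = 0.0224-0.3113z
sphere 1 gives Az²+Bz+C=0 with A=1.1067, B=0.1327, C=-0.2057;  B²−4AC=0.9283;  roots -0.4952, 0.3754;  negative root z = -0.4952
x = -0.0499, y = 0.1766

(-0.0499, 0.1766, -0.4952)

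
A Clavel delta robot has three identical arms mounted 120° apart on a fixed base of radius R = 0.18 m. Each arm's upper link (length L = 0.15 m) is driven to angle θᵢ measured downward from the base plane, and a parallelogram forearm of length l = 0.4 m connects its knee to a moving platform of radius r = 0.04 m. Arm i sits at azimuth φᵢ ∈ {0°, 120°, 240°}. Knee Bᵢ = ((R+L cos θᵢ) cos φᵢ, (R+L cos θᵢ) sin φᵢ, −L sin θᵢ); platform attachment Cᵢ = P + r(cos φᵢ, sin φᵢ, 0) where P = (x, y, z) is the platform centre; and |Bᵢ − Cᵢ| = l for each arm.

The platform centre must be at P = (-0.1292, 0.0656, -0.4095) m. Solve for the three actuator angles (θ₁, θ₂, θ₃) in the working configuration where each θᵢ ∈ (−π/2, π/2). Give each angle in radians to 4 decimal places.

θ₁ = 1.3963, θ₂ = 0.3492, θ₃ = 0.8726

arm 1 (φ=0.0°): x'=-0.1292, y'=0.0656
  e−x'=0.2692;  (l²−L²−(e−x')²−y'²−z²)/2L = -0.3565
  √(A²+B²)=0.4901;  θ1 = -0.9892+2.3855 ≈ 1.3963
arm 2 (φ=120.0°): x'=0.1214, y'=0.0791
  e−x'=0.0186;  (l²−L²−(e−x')²−y'²−z²)/2L = -0.1226
  γ=atan2(-0.4095,0.0186)=-1.5254;  ψ=arccos(-0.2992)=1.8746;  θ2=γ+ψ≈0.3492
φ3=240.0° → target in arm frame (0.0078, -0.1447)
  A cos θ + B sin θ = C:  0.1322·cos θ + -0.4095·sin θ = -0.2287
  γ=atan2(-0.4095,0.1322)=-1.2585;  ψ=arccos(-0.5314)=2.1311;  θ3=γ+ψ≈0.8726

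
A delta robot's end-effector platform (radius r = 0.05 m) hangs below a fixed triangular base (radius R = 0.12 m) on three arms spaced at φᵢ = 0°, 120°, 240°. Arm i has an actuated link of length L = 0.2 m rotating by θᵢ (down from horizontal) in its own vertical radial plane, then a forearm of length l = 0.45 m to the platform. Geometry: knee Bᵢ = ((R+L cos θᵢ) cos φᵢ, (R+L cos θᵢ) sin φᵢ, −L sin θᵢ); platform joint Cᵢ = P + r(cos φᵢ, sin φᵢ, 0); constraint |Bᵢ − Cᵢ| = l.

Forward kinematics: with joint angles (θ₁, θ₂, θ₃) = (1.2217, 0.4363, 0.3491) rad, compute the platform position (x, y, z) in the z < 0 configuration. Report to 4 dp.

φ1=0.0°: virtual centre (0.1384, 0.0000, -0.1879), radius l
φ2=120.0°: virtual centre (-0.1256, 0.2176, -0.0845), radius l
arm 3 at φ=240.0°: e+L cos θ3 = 0.2579;  O3 = (-0.1290, -0.2234, -0.0684)
subtract pairs → two planes through P
plane₁₂: -0.5281x+0.4352y+0.2068z = 0.0158
Cramer: x(z) = -0.0306+0.4192z;  y(z) = -0.0008+0.0334z
quadratic in z: (1.1768)z²+(0.2341)z+(-0.1386)=0, √Δ=0.8410 → z ∈ {-0.4568, 0.2579}; z = -0.4568 (taking z<0)
x = -0.2221, y = -0.0161

(-0.2221, -0.0161, -0.4568)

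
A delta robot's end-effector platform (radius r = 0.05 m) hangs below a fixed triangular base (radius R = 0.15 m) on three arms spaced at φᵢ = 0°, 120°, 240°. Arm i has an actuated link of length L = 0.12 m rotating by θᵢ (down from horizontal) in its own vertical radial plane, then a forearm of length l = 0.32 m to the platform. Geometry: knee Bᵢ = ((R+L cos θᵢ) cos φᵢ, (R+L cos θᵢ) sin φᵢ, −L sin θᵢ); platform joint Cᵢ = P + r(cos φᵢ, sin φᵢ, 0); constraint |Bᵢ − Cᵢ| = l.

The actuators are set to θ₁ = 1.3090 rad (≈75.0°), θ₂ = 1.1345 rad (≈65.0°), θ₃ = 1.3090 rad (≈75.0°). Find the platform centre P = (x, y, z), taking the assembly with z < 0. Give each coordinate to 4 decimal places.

arm 1 at φ=0.0°: (R−r)+L cos θ1 = 0.1311;  S1 = (0.1311, 0.0000, -0.1159)
φ2=120.0°: virtual centre (-0.0754, 0.1305, -0.1088), radius l
S3 = (0.1311·cos240.0°, 0.1311·sin240.0°, -0.1159) = (-0.0655, -0.1135, -0.1159)
subtract pairs → two planes through P
[-0.4128 0.2610 0.0143]·P = 0.0039;  [-0.3932 -0.2270 0.0000]·P = 0.0000
det = 0.1963;  x = -0.0045+0.0165z,  y = 0.0079+-0.0286z
into |P−S₁|² = l²: 1.0011z² + 0.2269z + -0.0705 = 0;  Δ = 0.3338;  z = -0.4019 or 0.1753 → z<0 root = -0.4019
x = -0.0112, y = 0.0194

(-0.0112, 0.0194, -0.4019)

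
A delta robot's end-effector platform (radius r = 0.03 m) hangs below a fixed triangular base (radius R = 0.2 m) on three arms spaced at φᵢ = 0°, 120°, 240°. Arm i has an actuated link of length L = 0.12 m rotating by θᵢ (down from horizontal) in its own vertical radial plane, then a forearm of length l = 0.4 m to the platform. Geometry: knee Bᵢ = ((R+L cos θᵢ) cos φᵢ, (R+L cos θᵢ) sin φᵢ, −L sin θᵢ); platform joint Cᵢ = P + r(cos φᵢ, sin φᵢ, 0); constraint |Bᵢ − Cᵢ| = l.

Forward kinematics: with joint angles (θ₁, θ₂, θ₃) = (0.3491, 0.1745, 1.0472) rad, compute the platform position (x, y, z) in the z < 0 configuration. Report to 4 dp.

φ1=0.0°: virtual centre (0.2828, 0.0000, -0.0410), radius l
φ2=120.0°: virtual centre (-0.1441, 0.2496, -0.0208), radius l
arm 3 at φ=240.0°: (R−r)+L cos θ3 = 0.2300;  S3 = (-0.1150, -0.1992, -0.1039)
|S₂|²−|S₁|² = 0.0018;  |S₃|²−|S₁|² = -0.0179
linear system: -0.8537x+0.4991y = 0.0018−0.0404z; -0.7955x+-0.3984y = -0.0179−-0.1258z
det = 0.7372;  x = 0.0112+-0.0633z,  y = 0.0228+-0.1893z
quadratic in z: (1.0398)z²+(0.1079)z+(-0.0840)=0, √Δ=0.6009 → z ∈ {-0.3408, 0.2371}; z = -0.3408 (taking z<0)
x = 0.0327, y = 0.0873

(0.0327, 0.0873, -0.3408)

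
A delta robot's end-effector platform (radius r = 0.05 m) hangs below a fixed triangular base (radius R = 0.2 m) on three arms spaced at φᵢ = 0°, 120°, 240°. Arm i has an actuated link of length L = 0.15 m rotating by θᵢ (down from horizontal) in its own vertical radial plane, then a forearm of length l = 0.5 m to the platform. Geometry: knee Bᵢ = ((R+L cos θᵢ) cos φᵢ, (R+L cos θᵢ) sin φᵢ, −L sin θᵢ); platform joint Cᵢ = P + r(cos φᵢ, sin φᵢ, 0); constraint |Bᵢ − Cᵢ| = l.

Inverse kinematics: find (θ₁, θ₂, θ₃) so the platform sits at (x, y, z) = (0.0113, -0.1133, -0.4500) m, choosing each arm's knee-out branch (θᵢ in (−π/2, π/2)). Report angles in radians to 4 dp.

φ1=0.0° → target in arm frame (0.0113, -0.1133)
  A cos θ + B sin θ = C:  0.1387·cos θ + -0.4500·sin θ = -0.0236
  √(A²+B²)=0.4709;  θ1 = -1.2718+1.6209 ≈ 0.3491
rotate P by −φ2: (-0.1038, 0.0469, -0.4500)
  A cos θ + B sin θ = C:  0.2538·cos θ + -0.4500·sin θ = -0.1387
  θ2 = atan2(B,A) + arccos(C/0.5166) = 0.7852
rotate P by −φ3: (0.0925, 0.0664, -0.4500)
  A=0.0575, B=-0.4500, C=(l²−L²−A²−y'²−z²)/(2L)=0.0576
  √(A²+B²)=0.4537;  θ3 = -1.4436+1.4435 ≈ -0.0001

θ₁ = 0.3491, θ₂ = 0.7852, θ₃ = -0.0001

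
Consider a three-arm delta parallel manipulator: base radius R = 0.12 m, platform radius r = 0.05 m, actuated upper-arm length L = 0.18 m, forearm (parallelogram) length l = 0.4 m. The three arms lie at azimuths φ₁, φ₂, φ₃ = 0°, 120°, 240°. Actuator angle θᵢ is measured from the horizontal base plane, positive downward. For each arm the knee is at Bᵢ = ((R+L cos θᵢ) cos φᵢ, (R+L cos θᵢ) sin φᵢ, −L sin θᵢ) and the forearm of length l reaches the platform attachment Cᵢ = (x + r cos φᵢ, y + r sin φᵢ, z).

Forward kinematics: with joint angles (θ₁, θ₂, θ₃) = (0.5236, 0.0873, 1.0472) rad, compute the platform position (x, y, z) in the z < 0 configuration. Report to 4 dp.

arm 1 at φ=0.0°: ρ1 = 0.2259;  centre 1 = (0.2259, 0.0000, -0.0900)
arm 2 at φ=120.0°: ρ2 = 0.2493;  centre 2 = (-0.1247, 0.2159, -0.0157)
φ3=240.0°: virtual centre (-0.0800, -0.1386, -0.1559), radius l
subtract pairs → two planes through P
plane₁₂: -0.7011x+0.4318y+0.1486z = 0.0033
det = 0.4585;  x = 0.0067+-0.0343z,  y = 0.0185+-0.3998z
into |P−centre ₁|² = l²: 1.1610z² + 0.1802z + -0.1035 = 0;  Δ = 0.5132;  z = -0.3862 or 0.2309 → z<0 root = -0.3862
x = 0.0199, y = 0.1729

(0.0199, 0.1729, -0.3862)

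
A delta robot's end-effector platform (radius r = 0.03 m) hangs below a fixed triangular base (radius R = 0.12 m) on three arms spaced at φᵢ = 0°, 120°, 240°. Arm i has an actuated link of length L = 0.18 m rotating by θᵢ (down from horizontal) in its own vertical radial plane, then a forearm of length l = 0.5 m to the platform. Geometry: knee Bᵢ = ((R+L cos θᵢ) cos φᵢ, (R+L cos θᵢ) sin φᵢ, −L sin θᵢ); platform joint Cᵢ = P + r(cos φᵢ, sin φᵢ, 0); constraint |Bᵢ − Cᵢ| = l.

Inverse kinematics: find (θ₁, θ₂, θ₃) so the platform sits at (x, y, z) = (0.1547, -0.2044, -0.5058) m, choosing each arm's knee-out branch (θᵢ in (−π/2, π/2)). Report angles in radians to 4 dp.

arm 1 (φ=0.0°): x'=0.1547, y'=-0.2044
  e−x'=-0.0647;  (l²−L²−(e−x')²−y'²−z²)/2L = -0.2339
  θ1 = atan2(B,A) + arccos(C/0.5099) = 0.3493
φ2=120.0° → target in arm frame (-0.2544, -0.0318)
  e−x'=0.3444;  (l²−L²−(e−x')²−y'²−z²)/2L = -0.4384
  γ=atan2(-0.5058,0.3444)=-0.9730;  ψ=arccos(-0.7165)=2.3696;  θ2=γ+ψ≈1.3965
rotate P by −φ3: (0.0997, 0.2362, -0.5058)
  e−x'=-0.0097;  (l²−L²−(e−x')²−y'²−z²)/2L = -0.2614
  θ3 = atan2(B,A) + arccos(C/0.5059) = 0.5239

θ₁ = 0.3493, θ₂ = 1.3965, θ₃ = 0.5239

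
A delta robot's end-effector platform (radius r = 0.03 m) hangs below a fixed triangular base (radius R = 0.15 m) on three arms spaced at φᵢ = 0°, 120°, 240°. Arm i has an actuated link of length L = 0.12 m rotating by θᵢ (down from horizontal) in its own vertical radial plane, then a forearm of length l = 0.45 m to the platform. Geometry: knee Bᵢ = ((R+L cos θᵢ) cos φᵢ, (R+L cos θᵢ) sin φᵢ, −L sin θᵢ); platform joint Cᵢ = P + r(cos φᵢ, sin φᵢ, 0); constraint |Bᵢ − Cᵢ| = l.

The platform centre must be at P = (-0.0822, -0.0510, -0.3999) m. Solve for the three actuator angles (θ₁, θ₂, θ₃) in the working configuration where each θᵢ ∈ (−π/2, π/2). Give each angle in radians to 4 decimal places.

φ1=0.0° → target in arm frame (-0.0822, -0.0510)
  A cos θ + B sin θ = C:  0.2022·cos θ + -0.3999·sin θ = -0.0638
  γ=atan2(-0.3999,0.2022)=-1.1027;  ψ=arccos(-0.1423)=1.7136;  θ1=γ+ψ≈0.6109
arm 2 (φ=120.0°): x'=-0.0031, y'=0.0967
  e−x'=0.1231;  (l²−L²−(e−x')²−y'²−z²)/2L = 0.0154
  θ2 = atan2(B,A) + arccos(C/0.4184) = 0.2618
rotate P by −φ3: (0.0853, -0.0457, -0.3999)
  A=0.0347, B=-0.3999, C=(l²−L²−A²−y'²−z²)/(2L)=0.1037
  γ=atan2(-0.3999,0.0347)=-1.4842;  ψ=arccos(0.2583)=1.3095;  θ3=γ+ψ≈-0.1747

θ₁ = 0.6109, θ₂ = 0.2618, θ₃ = -0.1747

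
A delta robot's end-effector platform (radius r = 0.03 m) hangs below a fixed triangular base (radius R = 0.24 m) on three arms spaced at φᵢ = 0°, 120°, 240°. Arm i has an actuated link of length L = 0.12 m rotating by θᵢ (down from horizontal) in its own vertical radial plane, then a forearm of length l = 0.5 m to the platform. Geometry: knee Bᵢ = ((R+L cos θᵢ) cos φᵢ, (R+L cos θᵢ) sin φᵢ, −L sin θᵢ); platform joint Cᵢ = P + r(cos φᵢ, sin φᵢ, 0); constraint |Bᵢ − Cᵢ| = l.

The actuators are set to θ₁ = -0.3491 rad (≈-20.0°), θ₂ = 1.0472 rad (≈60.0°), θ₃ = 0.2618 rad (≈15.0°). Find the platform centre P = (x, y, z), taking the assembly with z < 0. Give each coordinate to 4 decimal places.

(0.1080, -0.0854, -0.4023)

arm 1 at φ=0.0°: ρ1 = 0.3228;  O1 = (0.3228, 0.0000, 0.0410)
φ2=120.0°: virtual centre (-0.1350, 0.2338, -0.1039), radius l
arm 3 at φ=240.0°: ρ3 = 0.3259;  O3 = (-0.1630, -0.2822, -0.0311)
eliminate P² terms by subtracting sphere 1 from 2 and 3
[-0.9155 0.4677 -0.2899]·P = -0.0222;  [-0.9714 -0.5645 -0.1442]·P = 0.0013
Cramer: x(z) = 0.0122-0.2380z;  y(z) = -0.0234+0.1541z
into |P−O₁|² = l²: 1.0804z² + 0.0585z + -0.1513 = 0;  Δ = 0.6575;  z = -0.4023 or 0.3482 → z<0 root = -0.4023
x = 0.1080, y = -0.0854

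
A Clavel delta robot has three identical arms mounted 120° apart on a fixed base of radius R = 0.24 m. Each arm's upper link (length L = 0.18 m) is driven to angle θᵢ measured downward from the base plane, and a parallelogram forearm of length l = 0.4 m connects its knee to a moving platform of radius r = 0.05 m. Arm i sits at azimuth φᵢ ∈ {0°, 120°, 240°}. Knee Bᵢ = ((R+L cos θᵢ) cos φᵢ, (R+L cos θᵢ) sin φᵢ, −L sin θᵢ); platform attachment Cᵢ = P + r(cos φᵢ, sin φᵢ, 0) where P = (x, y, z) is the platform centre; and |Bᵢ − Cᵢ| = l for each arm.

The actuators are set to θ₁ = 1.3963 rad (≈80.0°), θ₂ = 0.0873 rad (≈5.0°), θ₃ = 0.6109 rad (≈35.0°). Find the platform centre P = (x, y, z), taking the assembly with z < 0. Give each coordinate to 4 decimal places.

(-0.1529, 0.0502, -0.3094)

φ1=0.0°: virtual centre (0.2213, 0.0000, -0.1773), radius l
φ2=120.0°: virtual centre (-0.1847, 0.3198, -0.0157), radius l
O3 = (0.3374·cos240.0°, 0.3374·sin240.0°, -0.1032) = (-0.1687, -0.2922, -0.1032)
subtract pairs → two planes through P
plane₁₂: -0.8118x+0.6397y+0.3231z = 0.0563
det = 0.9734;  x = -0.0628+0.2913z,  y = 0.0083+-0.1355z
into |P−O₁|² = l²: 1.1032z² + 0.1868z + -0.0478 = 0;  Δ = 0.2459;  z = -0.3094 or 0.1401 → z<0 root = -0.3094
x = -0.1529, y = 0.0502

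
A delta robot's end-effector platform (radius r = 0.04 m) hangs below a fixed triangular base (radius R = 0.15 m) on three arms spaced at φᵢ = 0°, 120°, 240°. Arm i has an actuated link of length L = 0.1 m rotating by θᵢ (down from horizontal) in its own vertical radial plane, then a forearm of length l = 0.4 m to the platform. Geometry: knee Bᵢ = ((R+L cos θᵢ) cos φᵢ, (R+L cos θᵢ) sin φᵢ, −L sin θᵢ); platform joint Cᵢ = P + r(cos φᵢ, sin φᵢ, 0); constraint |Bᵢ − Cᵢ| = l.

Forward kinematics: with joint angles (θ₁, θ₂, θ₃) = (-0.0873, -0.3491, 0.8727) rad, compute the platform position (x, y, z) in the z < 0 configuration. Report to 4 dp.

φ1=0.0°: virtual centre (0.2096, 0.0000, 0.0087), radius l
arm 2 at φ=120.0°: (R−r)+L cos θ2 = 0.2040;  centre 2 = (-0.1020, 0.1766, 0.0342)
φ3=240.0°: virtual centre (-0.0871, -0.1509, -0.0766), radius l
eliminate P² terms by subtracting sphere 1 from 2 and 3
[-0.6232 0.3533 0.0510]·P = -0.0012;  [-0.5935 -0.3019 -0.1707]·P = -0.0078
det = 0.3978;  x = 0.0078+-0.1129z,  y = 0.0103+-0.3434z
sphere 1 gives Az²+Bz+C=0 with A=1.1307, B=0.0210, C=-0.1191;  B²−4AC=0.5391;  roots -0.3340, 0.3154;  negative root z = -0.3340
x = 0.0455, y = 0.1250

(0.0455, 0.1250, -0.3340)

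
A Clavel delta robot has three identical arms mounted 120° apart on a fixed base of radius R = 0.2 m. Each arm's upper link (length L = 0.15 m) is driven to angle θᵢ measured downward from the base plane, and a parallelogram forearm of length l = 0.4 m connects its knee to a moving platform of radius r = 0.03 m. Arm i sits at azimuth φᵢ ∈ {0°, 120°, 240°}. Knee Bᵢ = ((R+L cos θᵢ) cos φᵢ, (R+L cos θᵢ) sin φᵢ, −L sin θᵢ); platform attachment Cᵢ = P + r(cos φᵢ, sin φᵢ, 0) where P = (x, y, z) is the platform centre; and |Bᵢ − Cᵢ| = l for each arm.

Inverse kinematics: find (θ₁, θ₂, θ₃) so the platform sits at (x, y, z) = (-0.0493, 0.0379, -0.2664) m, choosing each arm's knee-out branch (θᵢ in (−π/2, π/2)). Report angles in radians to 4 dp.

θ₁ = 0.5237, θ₂ = -0.2620, θ₃ = 0.2614

φ1=0.0° → target in arm frame (-0.0493, 0.0379)
  e−x'=0.2193;  (l²−L²−(e−x')²−y'²−z²)/2L = 0.0567
  γ=atan2(-0.2664,0.2193)=-0.8821;  ψ=arccos(0.1642)=1.4058;  θ1=γ+ψ≈0.5237
rotate P by −φ2: (0.0575, 0.0237, -0.2664)
  A cos θ + B sin θ = C:  0.1125·cos θ + -0.2664·sin θ = 0.1777
  θ2 = atan2(B,A) + arccos(C/0.2892) = -0.2620
arm 3 (φ=240.0°): x'=-0.0082, y'=-0.0616
  A=0.1782, B=-0.2664, C=(l²−L²−A²−y'²−z²)/(2L)=0.1033
  γ=atan2(-0.2664,0.1782)=-0.9813;  ψ=arccos(0.3223)=1.2427;  θ3=γ+ψ≈0.2614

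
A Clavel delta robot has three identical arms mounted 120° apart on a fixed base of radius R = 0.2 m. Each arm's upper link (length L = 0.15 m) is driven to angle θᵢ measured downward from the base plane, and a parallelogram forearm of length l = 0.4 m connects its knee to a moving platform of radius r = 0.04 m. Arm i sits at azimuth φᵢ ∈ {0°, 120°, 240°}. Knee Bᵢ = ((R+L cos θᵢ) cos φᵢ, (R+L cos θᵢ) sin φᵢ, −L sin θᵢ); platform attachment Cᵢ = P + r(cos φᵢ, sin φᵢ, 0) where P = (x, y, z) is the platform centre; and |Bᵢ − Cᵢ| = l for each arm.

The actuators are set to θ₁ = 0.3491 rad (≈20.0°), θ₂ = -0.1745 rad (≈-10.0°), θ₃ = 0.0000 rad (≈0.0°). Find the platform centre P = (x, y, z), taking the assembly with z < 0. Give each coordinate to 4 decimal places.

(-0.0396, 0.0121, -0.2607)

centre 1 = (0.3010·cos0.0°, 0.3010·sin0.0°, -0.0513) = (0.3010, 0.0000, -0.0513)
centre 2 = (0.3077·cos120.0°, 0.3077·sin120.0°, 0.0260) = (-0.1539, 0.2665, 0.0260)
arm 3 at φ=240.0°: ρ3 = 0.3100;  centre 3 = (-0.1550, -0.2685, 0.0000)
|centre ₂|²−|centre ₁|² = 0.0022;  |centre ₃|²−|centre ₁|² = 0.0029
plane₁₂: -0.9096x+0.5330y+0.1547z = 0.0022
Cramer: x(z) = -0.0028+0.1414z;  y(z) = -0.0007-0.0490z
quadratic in z: (1.0224)z²+(0.0168)z+(-0.0651)=0, √Δ=0.5163 → z ∈ {-0.2607, 0.2443}; z = -0.2607 (taking z<0)
x = -0.0396, y = 0.0121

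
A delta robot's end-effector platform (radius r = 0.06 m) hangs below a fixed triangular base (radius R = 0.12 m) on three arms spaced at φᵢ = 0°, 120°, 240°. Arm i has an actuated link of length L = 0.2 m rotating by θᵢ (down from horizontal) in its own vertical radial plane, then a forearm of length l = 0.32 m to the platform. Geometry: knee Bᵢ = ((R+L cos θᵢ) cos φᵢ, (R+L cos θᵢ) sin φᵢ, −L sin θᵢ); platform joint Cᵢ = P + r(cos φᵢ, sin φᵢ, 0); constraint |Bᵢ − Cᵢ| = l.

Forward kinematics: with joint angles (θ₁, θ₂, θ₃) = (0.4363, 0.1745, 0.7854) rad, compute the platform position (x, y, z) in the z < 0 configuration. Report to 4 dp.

(0.0108, 0.0868, -0.2888)

φ1=0.0°: virtual centre (0.2413, 0.0000, -0.0845), radius l
O2 = (0.2570·cos120.0°, 0.2570·sin120.0°, -0.0347) = (-0.1285, 0.2225, -0.0347)
O3 = (0.2014·cos240.0°, 0.2014·sin240.0°, -0.1414) = (-0.1007, -0.1744, -0.1414)
eliminate P² terms by subtracting sphere 1 from 2 and 3
linear system: -0.7395x+0.4451y = 0.0019−0.0996z; -0.6839x+-0.3489y = -0.0048−-0.1138z
det = 0.5624;  x = 0.0026+-0.0283z,  y = 0.0086+-0.2708z
sphere 1 gives Az²+Bz+C=0 with A=1.0741, B=0.1779, C=-0.0382;  B²−4AC=0.1959;  roots -0.2888, 0.1232;  negative root z = -0.2888
x = 0.0108, y = 0.0868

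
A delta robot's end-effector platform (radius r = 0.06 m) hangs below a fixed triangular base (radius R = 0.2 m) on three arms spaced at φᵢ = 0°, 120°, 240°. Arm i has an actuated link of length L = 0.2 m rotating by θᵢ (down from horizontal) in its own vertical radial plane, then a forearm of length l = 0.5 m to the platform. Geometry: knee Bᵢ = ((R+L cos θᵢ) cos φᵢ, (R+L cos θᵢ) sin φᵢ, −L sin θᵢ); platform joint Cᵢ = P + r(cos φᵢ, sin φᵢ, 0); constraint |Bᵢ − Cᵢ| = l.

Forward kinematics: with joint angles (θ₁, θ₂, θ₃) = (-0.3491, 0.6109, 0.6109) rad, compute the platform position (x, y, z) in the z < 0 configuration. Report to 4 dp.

arm 1 at φ=0.0°: e+L cos θ1 = 0.3279;  centre 1 = (0.3279, 0.0000, 0.0684)
φ2=120.0°: virtual centre (-0.1519, 0.2631, -0.1147), radius l
φ3=240.0°: virtual centre (-0.1519, -0.2631, -0.1147), radius l
eliminate P² terms by subtracting sphere 1 from 2 and 3
[-0.9597 0.5262 -0.3663]·P = -0.0068;  [-0.9597 -0.5262 -0.3663]·P = -0.0068
det = 1.0101;  x = 0.0070+-0.3816z,  y = 0.0000+0.0000z
quadratic in z: (1.1457)z²+(0.1081)z+(-0.1423)=0, √Δ=0.8149 → z ∈ {-0.4028, 0.3084}; z = -0.4028 (taking z<0)
x = 0.1608, y = 0.0000

(0.1608, 0.0000, -0.4028)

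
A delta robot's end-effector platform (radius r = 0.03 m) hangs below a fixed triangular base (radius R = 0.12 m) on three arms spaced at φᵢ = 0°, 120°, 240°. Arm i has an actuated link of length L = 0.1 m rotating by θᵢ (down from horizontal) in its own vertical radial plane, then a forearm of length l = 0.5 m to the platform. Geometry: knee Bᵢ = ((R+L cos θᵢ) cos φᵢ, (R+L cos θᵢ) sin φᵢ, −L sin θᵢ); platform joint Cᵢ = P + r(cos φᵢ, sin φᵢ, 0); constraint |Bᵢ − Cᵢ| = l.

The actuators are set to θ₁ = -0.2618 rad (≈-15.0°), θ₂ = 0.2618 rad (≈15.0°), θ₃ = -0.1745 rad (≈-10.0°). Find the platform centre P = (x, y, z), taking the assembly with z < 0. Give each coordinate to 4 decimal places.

φ1=0.0°: virtual centre (0.1866, 0.0000, 0.0259), radius l
S2 = (0.1866·cos120.0°, 0.1866·sin120.0°, -0.0259) = (-0.0933, 0.1616, -0.0259)
arm 3 at φ=240.0°: ρ3 = 0.1885;  S3 = (-0.0942, -0.1632, 0.0174)
subtract pairs → two planes through P
[-0.5598 0.3232 -0.1035]·P = 0.0000;  [-0.5617 -0.3265 -0.0170]·P = 0.0003
Cramer: x(z) = -0.0003-0.1079z;  y(z) = -0.0005+0.1334z
quadratic in z: (1.0294)z²+(-0.0116)z+(-0.2144)=0, √Δ=0.9397 → z ∈ {-0.4508, 0.4620}; z = -0.4508 (taking z<0)
x = 0.0483, y = -0.0607

(0.0483, -0.0607, -0.4508)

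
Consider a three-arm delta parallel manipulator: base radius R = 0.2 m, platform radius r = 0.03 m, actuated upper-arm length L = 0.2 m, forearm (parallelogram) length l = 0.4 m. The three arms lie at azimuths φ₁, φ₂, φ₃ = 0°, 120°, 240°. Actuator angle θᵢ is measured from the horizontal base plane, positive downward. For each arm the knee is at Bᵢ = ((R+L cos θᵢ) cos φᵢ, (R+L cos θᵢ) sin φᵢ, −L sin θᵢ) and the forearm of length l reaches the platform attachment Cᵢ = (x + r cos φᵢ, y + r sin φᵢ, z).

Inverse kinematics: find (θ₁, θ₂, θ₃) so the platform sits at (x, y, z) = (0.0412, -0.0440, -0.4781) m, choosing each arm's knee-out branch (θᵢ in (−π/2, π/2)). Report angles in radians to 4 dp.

θ₁ = 0.9599, θ₂ = 1.3092, θ₃ = 1.0475

rotate P by −φ1: (0.0412, -0.0440, -0.4781)
  A=0.1288, B=-0.4781, C=(l²−L²−A²−y'²−z²)/(2L)=-0.3178
  γ=atan2(-0.4781,0.1288)=-1.3076;  ψ=arccos(-0.6418)=2.2676;  θ1=γ+ψ≈0.9599
φ2=120.0° → target in arm frame (-0.0587, -0.0137)
  A cos θ + B sin θ = C:  0.2287·cos θ + -0.4781·sin θ = -0.4027
  √(A²+B²)=0.5300;  θ2 = -1.1246+2.4338 ≈ 1.3092
rotate P by −φ3: (0.0175, 0.0577, -0.4781)
  A=0.1525, B=-0.4781, C=(l²−L²−A²−y'²−z²)/(2L)=-0.3379
  √(A²+B²)=0.5018;  θ3 = -1.2620+2.3095 ≈ 1.0475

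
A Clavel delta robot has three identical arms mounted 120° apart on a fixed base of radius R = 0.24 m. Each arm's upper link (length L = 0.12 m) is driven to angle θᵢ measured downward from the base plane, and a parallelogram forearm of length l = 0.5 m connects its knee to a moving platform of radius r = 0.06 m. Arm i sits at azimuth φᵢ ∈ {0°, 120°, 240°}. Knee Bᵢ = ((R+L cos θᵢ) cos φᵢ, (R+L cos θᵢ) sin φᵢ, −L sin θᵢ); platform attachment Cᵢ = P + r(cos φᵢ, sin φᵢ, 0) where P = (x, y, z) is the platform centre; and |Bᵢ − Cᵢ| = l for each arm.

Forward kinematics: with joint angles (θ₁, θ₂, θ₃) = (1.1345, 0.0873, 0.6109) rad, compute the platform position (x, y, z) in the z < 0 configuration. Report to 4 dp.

(-0.1126, 0.0598, -0.4674)

φ1=0.0°: virtual centre (0.2307, 0.0000, -0.1088), radius l
O2 = (0.2995·cos120.0°, 0.2995·sin120.0°, -0.0105) = (-0.1498, 0.2594, -0.0105)
O3 = (0.2783·cos240.0°, 0.2783·sin240.0°, -0.0688) = (-0.1391, -0.2410, -0.0688)
|O₂|²−|O₁|² = 0.0248;  |O₃|²−|O₁|² = 0.0171
linear system: -0.7610x+0.5188y = 0.0248−0.1966z; -0.7397x+-0.4820y = 0.0171−0.0799z
det = 0.7506;  x = -0.0278+0.1814z,  y = 0.0071+-0.1128z
quadratic in z: (1.0456)z²+(0.1221)z+(-0.1713)=0, √Δ=0.8553 → z ∈ {-0.4674, 0.3506}; z = -0.4674 (taking z<0)
x = -0.1126, y = 0.0598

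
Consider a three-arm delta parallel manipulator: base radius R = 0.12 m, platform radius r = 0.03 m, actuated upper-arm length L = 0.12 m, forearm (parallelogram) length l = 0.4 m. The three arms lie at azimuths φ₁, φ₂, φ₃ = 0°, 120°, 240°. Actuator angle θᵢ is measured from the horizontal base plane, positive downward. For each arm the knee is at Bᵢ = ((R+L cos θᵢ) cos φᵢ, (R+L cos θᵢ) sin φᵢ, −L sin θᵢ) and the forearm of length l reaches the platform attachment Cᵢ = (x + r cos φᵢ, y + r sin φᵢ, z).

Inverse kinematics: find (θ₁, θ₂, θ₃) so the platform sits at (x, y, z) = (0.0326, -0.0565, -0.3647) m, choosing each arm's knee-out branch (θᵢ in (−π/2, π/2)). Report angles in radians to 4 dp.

θ₁ = 0.0871, θ₂ = 0.5236, θ₃ = 0.0870

arm 1 (φ=0.0°): x'=0.0326, y'=-0.0565
  e−x'=0.0574;  (l²−L²−(e−x')²−y'²−z²)/2L = 0.0254
  θ1 = atan2(B,A) + arccos(C/0.3692) = 0.0871
φ2=120.0° → target in arm frame (-0.0652, 0.0000)
  A cos θ + B sin θ = C:  0.1552·cos θ + -0.3647·sin θ = -0.0479
  √(A²+B²)=0.3964;  θ2 = -1.1684+1.6920 ≈ 0.5236
rotate P by −φ3: (0.0326, 0.0565, -0.3647)
  A cos θ + B sin θ = C:  0.0574·cos θ + -0.3647·sin θ = 0.0255
  γ=atan2(-0.3647,0.0574)=-1.4148;  ψ=arccos(0.0690)=1.5018;  θ3=γ+ψ≈0.0870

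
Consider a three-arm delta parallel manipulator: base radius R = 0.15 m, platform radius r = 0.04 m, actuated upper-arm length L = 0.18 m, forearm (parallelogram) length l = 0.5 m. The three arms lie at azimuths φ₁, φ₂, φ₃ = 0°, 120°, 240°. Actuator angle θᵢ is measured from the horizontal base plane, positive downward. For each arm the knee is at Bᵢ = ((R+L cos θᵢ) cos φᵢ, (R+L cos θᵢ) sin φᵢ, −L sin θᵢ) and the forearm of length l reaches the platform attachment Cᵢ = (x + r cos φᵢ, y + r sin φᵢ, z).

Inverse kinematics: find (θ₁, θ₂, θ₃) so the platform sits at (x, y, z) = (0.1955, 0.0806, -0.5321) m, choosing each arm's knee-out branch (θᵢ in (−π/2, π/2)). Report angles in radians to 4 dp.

θ₁ = 0.2620, θ₂ = 0.9604, θ₃ = 1.3093

arm 1 (φ=0.0°): x'=0.1955, y'=0.0806
  A=-0.0855, B=-0.5321, C=(l²−L²−A²−y'²−z²)/(2L)=-0.2204
  √(A²+B²)=0.5389;  θ1 = -1.7301+1.9921 ≈ 0.2620
φ2=120.0° → target in arm frame (-0.0279, -0.2096)
  A=0.1379, B=-0.5321, C=(l²−L²−A²−y'²−z²)/(2L)=-0.3569
  γ=atan2(-0.5321,0.1379)=-1.3171;  ψ=arccos(-0.6493)=2.2775;  θ2=γ+ψ≈0.9604
φ3=240.0° → target in arm frame (-0.1676, 0.1290)
  e−x'=0.2776;  (l²−L²−(e−x')²−y'²−z²)/2L = -0.4422
  γ=atan2(-0.5321,0.2776)=-1.0900;  ψ=arccos(-0.7369)=2.3993;  θ3=γ+ψ≈1.3093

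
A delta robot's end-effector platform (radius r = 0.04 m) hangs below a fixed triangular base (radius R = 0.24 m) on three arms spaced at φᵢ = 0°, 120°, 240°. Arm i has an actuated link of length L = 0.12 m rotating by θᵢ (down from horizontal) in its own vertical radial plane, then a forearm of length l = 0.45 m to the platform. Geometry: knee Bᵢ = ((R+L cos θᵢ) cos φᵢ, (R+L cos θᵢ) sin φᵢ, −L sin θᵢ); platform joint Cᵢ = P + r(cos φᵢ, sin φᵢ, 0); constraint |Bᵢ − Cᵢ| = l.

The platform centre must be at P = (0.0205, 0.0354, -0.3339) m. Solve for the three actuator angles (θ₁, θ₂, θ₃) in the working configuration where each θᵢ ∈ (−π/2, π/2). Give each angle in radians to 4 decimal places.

θ₁ = -0.0007, θ₂ = 0.0000, θ₃ = 0.4359

arm 1 (φ=0.0°): x'=0.0205, y'=0.0354
  A=0.1795, B=-0.3339, C=(l²−L²−A²−y'²−z²)/(2L)=0.1797
  γ=atan2(-0.3339,0.1795)=-1.0775;  ψ=arccos(0.4741)=1.0768;  θ1=γ+ψ≈-0.0007
arm 2 (φ=120.0°): x'=0.0204, y'=-0.0355
  A=0.1796, B=-0.3339, C=(l²−L²−A²−y'²−z²)/(2L)=0.1796
  √(A²+B²)=0.3791;  θ2 = -1.0773+1.0773 ≈ 0.0000
rotate P by −φ3: (-0.0409, 0.0001, -0.3339)
  A=0.2409, B=-0.3339, C=(l²−L²−A²−y'²−z²)/(2L)=0.0774
  θ3 = atan2(B,A) + arccos(C/0.4117) = 0.4359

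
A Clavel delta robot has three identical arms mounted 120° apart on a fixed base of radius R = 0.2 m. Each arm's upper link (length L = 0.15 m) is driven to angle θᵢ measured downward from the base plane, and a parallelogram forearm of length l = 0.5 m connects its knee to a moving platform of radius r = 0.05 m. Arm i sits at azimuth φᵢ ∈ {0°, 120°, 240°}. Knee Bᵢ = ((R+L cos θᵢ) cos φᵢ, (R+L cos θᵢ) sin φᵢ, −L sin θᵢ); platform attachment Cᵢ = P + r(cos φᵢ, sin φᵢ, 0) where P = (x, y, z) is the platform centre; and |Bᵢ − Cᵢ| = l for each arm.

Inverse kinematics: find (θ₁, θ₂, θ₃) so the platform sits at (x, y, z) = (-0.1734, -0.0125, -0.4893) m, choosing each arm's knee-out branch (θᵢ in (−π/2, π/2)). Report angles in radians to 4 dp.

θ₁ = 1.3089, θ₂ = 0.4363, θ₃ = 0.3488

arm 1 (φ=0.0°): x'=-0.1734, y'=-0.0125
  A=0.3234, B=-0.4893, C=(l²−L²−A²−y'²−z²)/(2L)=-0.3889
  √(A²+B²)=0.5865;  θ1 = -0.9868+2.2956 ≈ 1.3089
rotate P by −φ2: (0.0759, 0.1564, -0.4893)
  A=0.0741, B=-0.4893, C=(l²−L²−A²−y'²−z²)/(2L)=-0.1396
  θ2 = atan2(B,A) + arccos(C/0.4949) = 0.4363
φ3=240.0° → target in arm frame (0.0975, -0.1439)
  e−x'=0.0525;  (l²−L²−(e−x')²−y'²−z²)/2L = -0.1179
  √(A²+B²)=0.4921;  θ3 = -1.4640+1.8128 ≈ 0.3488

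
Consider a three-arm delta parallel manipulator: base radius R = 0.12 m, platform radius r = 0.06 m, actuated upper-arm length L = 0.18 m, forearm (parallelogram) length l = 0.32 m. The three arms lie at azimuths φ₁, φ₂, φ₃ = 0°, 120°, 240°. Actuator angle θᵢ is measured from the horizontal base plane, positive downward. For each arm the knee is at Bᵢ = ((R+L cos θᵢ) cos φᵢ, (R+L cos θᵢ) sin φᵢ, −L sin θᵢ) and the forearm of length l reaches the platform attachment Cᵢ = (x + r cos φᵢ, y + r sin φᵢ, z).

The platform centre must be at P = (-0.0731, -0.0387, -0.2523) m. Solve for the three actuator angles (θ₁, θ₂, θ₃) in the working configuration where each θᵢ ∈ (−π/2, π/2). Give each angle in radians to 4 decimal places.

rotate P by −φ1: (-0.0731, -0.0387, -0.2523)
  A=0.1331, B=-0.2523, C=(l²−L²−A²−y'²−z²)/(2L)=-0.0357
  θ1 = atan2(B,A) + arccos(C/0.2853) = 0.6111
rotate P by −φ2: (0.0030, 0.0827, -0.2523)
  A cos θ + B sin θ = C:  0.0570·cos θ + -0.2523·sin θ = -0.0104
  θ2 = atan2(B,A) + arccos(C/0.2587) = 0.2622
rotate P by −φ3: (0.0701, -0.0440, -0.2523)
  A=-0.0101, B=-0.2523, C=(l²−L²−A²−y'²−z²)/(2L)=0.0120
  γ=atan2(-0.2523,-0.0101)=-1.6107;  ψ=arccos(0.0474)=1.5234;  θ3=γ+ψ≈-0.0873

θ₁ = 0.6111, θ₂ = 0.2622, θ₃ = -0.0873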